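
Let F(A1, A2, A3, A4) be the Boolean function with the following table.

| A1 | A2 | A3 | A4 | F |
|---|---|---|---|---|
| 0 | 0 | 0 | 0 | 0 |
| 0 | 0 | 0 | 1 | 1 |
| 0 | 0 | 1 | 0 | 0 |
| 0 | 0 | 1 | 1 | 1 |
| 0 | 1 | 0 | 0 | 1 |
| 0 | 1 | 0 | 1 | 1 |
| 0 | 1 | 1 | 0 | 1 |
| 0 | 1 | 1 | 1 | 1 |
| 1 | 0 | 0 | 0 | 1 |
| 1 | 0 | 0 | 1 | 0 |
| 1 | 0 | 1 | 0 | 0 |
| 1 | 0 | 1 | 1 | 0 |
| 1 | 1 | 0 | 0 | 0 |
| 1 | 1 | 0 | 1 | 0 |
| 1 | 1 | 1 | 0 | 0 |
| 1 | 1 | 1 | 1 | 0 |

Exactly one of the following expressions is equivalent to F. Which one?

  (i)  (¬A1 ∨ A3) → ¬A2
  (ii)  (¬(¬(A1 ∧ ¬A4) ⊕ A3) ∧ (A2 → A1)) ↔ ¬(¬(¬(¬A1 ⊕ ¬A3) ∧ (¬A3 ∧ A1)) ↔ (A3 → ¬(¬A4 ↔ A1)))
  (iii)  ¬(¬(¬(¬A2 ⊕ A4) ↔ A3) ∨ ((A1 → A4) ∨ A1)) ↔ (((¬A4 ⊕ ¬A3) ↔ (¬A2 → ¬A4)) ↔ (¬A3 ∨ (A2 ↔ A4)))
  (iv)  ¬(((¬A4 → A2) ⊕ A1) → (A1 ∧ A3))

(i) disagrees with F on (0,0,0,0) (formula → 1, table → 0); rule it out.
(ii) disagrees with F on (0,0,0,0) (formula → 1, table → 0); rule it out.
(iii) disagrees with F on (0,0,0,0) (formula → 1, table → 0); rule it out.
Only (iv) survives; checking it on all 16 rows confirms it matches F.

iv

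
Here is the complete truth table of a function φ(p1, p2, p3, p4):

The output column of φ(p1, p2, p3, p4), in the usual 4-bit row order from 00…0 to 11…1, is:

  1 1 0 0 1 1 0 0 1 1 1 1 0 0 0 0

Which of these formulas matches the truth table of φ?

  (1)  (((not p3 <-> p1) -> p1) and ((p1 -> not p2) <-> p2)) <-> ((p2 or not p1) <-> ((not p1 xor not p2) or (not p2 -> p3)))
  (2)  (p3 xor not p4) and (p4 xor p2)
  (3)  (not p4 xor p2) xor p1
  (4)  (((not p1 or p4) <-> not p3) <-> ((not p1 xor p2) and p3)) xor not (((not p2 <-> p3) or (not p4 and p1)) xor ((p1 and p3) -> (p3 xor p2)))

1

(2) fails at (0,0,0,0): the formula yields 0, φ is 1.
(3) fails at (0,0,0,1): the formula yields 0, φ is 1.
(4) fails at (0,0,0,0): the formula yields 0, φ is 1.
That leaves (1). Evaluating it on every row reproduces the table of φ exactly.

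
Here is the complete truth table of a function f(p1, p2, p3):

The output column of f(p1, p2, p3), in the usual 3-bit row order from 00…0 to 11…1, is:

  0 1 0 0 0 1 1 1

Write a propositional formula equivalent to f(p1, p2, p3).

f(p1, p2, p3) = ((((p1' · p2') · p3) + ((p1 · p2') · p3)) + ((p1 · p2) · p3')) + ((p1 · p2) · p3)

The 1-rows are (0,0,1), (1,0,1), (1,1,0), (1,1,1). Each contributes one minterm — ¬p1·¬p2·p3; p1·¬p2·p3; p1·p2·¬p3; p1·p2·p3 — and their disjunction is a sum-of-products form of f.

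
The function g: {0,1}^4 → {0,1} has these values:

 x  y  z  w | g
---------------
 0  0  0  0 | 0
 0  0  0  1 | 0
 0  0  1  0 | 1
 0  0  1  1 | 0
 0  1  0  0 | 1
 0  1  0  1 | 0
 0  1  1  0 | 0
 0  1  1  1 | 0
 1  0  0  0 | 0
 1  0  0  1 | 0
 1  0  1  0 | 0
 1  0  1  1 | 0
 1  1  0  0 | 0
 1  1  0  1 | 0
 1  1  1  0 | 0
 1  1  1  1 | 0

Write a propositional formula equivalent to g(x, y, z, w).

g(x, y, z, w) = (((NOT x AND NOT y) AND z) AND NOT w) OR (((NOT x AND y) AND NOT z) AND NOT w)

Collect the rows where g=1 — (0,0,1,0), (0,1,0,0) — and write one minterm per row: ¬x·¬y·z·¬w, ¬x·y·¬z·¬w. Their union (logical OR) reproduces the table exactly.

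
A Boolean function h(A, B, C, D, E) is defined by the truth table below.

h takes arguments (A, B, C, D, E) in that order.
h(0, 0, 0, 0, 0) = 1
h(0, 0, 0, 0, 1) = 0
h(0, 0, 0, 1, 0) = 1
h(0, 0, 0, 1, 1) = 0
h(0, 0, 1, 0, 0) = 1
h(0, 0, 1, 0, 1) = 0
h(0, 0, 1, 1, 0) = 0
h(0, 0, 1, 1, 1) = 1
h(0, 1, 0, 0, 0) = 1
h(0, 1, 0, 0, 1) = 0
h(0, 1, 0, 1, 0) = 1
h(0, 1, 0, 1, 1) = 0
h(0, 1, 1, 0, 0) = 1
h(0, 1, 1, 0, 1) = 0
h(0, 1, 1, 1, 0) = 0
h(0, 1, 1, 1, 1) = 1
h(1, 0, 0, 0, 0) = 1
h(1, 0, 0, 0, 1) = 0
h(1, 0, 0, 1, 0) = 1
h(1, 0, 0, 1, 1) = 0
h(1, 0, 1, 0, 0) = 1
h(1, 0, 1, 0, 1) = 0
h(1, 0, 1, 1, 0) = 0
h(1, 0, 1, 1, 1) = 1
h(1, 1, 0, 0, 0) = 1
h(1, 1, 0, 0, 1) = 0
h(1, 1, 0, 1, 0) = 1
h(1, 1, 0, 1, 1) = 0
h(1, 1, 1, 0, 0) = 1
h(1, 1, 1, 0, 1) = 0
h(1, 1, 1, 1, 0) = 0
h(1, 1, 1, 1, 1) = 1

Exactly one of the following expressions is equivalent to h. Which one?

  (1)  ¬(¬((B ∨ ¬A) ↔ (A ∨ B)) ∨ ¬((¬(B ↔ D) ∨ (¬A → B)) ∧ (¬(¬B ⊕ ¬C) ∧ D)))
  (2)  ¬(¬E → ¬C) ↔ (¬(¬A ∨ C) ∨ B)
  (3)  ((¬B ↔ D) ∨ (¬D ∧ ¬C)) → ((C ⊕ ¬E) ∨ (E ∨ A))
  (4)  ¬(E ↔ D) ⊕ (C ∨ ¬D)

(1) fails at (0,0,0,0,0): the formula yields 0, h is 1.
(2) fails at (0,0,0,0,1): the formula yields 1, h is 0.
(3) fails at (0,0,0,0,1): the formula yields 1, h is 0.
That leaves (4). Evaluating it on every row reproduces the table of h exactly.

4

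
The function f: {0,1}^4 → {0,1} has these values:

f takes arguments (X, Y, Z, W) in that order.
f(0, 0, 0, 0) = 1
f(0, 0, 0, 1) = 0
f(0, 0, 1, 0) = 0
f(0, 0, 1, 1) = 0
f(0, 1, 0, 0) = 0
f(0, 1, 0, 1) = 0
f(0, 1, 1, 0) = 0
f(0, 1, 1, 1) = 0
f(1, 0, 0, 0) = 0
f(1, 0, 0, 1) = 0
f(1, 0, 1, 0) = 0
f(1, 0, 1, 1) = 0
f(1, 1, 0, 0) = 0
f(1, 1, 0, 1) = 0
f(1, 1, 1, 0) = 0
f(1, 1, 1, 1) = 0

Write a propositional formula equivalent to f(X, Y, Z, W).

f(X, Y, Z, W) = NOT (((X OR Y) OR Z) OR W)

The output is 1 only when every input is 0 — NOR of all inputs.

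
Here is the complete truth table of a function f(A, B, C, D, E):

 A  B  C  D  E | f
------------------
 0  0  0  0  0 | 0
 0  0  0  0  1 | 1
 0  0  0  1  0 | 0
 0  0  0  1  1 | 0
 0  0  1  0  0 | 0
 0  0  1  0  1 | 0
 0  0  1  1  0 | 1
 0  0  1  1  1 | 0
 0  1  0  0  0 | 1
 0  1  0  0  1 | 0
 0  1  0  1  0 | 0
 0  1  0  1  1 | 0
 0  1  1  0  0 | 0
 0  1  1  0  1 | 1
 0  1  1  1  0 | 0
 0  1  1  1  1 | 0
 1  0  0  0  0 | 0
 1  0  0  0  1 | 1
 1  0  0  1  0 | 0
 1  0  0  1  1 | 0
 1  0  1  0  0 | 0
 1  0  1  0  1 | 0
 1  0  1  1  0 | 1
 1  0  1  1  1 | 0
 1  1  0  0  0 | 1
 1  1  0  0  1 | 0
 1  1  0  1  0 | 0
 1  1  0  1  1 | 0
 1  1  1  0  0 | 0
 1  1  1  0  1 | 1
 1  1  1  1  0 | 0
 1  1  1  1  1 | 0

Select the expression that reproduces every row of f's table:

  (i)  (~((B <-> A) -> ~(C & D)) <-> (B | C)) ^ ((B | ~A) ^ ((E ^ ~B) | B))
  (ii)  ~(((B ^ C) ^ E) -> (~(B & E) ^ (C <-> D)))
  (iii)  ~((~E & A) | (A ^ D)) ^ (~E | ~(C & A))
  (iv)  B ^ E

ii

(i) disagrees with f on (0,0,0,0,0) (formula → 1, table → 0); rule it out.
(iii) disagrees with f on (0,0,0,0,1) (formula → 0, table → 1); rule it out.
(iv) disagrees with f on (0,0,0,1,1) (formula → 1, table → 0); rule it out.
(ii) is the remaining candidate, and it agrees with f on all 32 inputs.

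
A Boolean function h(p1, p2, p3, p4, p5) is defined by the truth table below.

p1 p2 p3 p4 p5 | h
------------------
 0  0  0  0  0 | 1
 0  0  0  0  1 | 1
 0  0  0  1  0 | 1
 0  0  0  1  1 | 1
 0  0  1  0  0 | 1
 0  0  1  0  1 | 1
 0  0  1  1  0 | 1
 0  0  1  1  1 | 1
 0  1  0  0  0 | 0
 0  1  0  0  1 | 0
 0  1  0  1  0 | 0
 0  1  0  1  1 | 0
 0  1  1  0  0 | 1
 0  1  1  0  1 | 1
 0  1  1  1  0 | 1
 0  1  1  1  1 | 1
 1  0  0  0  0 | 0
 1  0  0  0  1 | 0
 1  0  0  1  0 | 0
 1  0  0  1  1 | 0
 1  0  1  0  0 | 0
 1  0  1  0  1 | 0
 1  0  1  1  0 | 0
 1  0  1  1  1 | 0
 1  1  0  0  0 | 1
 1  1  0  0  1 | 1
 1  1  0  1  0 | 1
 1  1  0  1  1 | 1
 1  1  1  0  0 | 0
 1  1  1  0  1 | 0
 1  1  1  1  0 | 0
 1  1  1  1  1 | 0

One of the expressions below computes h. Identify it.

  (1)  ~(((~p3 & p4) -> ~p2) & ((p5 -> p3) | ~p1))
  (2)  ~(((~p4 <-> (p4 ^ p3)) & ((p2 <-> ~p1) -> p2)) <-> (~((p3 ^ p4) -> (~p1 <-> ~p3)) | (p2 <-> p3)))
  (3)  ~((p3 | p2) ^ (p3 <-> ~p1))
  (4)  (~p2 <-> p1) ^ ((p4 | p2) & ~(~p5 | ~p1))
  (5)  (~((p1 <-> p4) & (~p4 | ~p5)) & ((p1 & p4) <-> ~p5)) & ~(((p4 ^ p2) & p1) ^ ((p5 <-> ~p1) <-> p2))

3

(1): at (0,0,0,0,0) it gives 0, but h = 1 — eliminated.
(2): at (0,0,1,0,0) it gives 0, but h = 1 — eliminated.
(4): at (0,0,0,0,0) it gives 0, but h = 1 — eliminated.
(5): at (0,0,0,0,0) it gives 0, but h = 1 — eliminated.
Only (3) survives; checking it on all 32 rows confirms it matches h.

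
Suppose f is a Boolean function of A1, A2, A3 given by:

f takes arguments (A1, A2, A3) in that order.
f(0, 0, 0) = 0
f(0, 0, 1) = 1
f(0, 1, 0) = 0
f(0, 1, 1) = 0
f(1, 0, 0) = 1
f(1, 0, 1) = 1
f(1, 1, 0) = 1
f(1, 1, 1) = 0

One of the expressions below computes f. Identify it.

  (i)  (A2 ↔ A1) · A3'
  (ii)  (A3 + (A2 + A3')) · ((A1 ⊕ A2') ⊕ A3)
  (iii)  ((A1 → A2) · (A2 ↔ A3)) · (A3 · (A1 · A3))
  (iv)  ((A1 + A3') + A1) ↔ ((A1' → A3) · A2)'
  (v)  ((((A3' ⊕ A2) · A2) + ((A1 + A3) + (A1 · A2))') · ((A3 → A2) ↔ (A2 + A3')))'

(i) fails at (0,0,0): the formula yields 1, f is 0.
(ii) fails at (0,0,0): the formula yields 1, f is 0.
(iii) fails at (0,0,1): the formula yields 0, f is 1.
(iv) fails at (0,0,0): the formula yields 1, f is 0.
Only (v) survives; checking it on all 8 rows confirms it matches f.

v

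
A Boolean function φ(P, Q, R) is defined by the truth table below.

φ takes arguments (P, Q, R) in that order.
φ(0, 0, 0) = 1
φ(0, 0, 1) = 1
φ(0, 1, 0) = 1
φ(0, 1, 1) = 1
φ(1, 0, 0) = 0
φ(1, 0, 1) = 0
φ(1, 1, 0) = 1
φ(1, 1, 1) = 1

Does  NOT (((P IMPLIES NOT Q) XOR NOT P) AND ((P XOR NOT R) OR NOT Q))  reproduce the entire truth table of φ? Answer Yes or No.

Check the formula against φ row by row:
  P=0, Q=0, R=0: formula gives 1, φ = 1 ✓
  P=0, Q=0, R=1: formula gives 1, φ = 1 ✓
  P=0, Q=1, R=0: formula gives 1, φ = 1 ✓
  P=0, Q=1, R=1: formula gives 1, φ = 1 ✓
  P=1, Q=0, R=0: formula gives 0, φ = 0 ✓
  … (the remaining 3 rows also agree.)
All 8 rows match — the expression computes φ exactly.

Yes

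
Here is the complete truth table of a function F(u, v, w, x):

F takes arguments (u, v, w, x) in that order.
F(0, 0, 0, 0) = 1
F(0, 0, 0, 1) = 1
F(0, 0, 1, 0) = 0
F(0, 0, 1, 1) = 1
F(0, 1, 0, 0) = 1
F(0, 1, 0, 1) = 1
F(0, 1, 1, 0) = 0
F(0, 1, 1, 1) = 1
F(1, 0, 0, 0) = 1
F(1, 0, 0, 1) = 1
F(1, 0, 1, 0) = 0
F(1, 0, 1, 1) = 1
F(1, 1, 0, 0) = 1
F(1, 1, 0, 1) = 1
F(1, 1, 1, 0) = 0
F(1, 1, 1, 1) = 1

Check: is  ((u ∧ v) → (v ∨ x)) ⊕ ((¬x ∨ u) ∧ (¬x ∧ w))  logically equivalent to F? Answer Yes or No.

Yes

Evaluate ((u ∧ v) → (v ∨ x)) ⊕ ((¬x ∨ u) ∧ (¬x ∧ w)) on each row and compare to F:
  u=0, v=0, w=0, x=0: formula gives 1, F = 1 ✓
  u=0, v=0, w=0, x=1: formula gives 1, F = 1 ✓
  u=0, v=0, w=1, x=0: formula gives 0, F = 0 ✓
  u=0, v=0, w=1, x=1: formula gives 1, F = 1 ✓
  …and likewise for the remaining 12 rows.
All 16 rows match — the expression computes F exactly.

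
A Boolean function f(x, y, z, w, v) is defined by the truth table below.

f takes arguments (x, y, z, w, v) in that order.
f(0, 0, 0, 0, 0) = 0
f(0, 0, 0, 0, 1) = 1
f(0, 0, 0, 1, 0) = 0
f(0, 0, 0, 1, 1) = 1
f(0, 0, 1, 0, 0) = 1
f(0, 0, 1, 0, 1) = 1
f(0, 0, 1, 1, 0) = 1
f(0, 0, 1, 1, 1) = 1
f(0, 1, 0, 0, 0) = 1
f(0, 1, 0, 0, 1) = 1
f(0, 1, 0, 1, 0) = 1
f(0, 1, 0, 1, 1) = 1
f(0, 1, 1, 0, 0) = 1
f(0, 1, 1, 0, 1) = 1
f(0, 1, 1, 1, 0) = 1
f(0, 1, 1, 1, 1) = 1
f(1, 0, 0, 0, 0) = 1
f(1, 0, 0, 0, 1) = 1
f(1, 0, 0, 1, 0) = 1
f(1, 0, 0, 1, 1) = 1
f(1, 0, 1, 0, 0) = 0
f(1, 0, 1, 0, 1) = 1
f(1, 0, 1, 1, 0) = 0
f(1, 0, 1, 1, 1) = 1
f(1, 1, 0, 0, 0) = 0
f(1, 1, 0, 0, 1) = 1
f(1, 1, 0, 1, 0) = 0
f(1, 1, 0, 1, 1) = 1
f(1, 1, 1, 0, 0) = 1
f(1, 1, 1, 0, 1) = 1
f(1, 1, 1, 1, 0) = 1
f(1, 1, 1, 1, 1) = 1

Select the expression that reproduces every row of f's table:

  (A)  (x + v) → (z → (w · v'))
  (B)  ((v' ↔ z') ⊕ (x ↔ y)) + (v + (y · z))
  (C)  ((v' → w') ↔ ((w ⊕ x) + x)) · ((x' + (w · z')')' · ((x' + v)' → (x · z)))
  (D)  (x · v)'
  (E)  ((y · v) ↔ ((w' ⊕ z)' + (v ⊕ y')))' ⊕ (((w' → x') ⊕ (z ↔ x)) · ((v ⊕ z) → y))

(A) disagrees with f on (0,0,0,0,0) (formula → 1, table → 0); rule it out.
(C) disagrees with f on (0,0,0,0,1) (formula → 0, table → 1); rule it out.
(D) disagrees with f on (0,0,0,0,0) (formula → 1, table → 0); rule it out.
(E) disagrees with f on (0,0,0,0,0) (formula → 1, table → 0); rule it out.
Only (B) survives; checking it on all 32 rows confirms it matches f.

B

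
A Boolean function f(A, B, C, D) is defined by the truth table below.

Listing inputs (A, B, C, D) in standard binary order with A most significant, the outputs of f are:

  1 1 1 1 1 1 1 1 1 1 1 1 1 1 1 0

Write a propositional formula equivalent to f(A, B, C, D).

f(A, B, C, D) = not (((A and B) and C) and D)

The output is 0 only when every input is 1 — NAND of all inputs.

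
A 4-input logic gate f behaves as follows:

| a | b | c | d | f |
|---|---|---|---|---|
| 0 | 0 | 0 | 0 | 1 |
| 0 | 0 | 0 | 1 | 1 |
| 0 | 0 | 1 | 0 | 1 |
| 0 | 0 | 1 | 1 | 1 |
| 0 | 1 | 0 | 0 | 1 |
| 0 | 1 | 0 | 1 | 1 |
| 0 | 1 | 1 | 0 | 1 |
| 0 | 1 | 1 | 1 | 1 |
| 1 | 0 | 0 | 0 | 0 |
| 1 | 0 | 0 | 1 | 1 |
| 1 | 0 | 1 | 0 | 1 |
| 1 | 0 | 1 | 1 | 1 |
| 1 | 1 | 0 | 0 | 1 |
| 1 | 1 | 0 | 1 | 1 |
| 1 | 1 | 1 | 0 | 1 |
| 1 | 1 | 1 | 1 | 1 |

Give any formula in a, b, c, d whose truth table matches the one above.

f is 0 on exactly one input, (1,0,0,0), whose minterm is a·¬b·¬c·¬d. So f is the negation of that single conjunction.

f(a, b, c, d) = not (((a and not b) and not c) and not d)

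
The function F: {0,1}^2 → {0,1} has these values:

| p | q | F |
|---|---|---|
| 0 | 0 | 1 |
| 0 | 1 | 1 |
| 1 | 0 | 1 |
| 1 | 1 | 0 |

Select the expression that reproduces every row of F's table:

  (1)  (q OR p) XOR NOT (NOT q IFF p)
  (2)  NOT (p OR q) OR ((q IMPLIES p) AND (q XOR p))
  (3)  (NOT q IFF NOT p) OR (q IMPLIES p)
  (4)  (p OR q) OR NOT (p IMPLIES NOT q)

(2): at (0,1) it gives 0, but F = 1 — eliminated.
(3): at (0,1) it gives 0, but F = 1 — eliminated.
(4): at (0,0) it gives 0, but F = 1 — eliminated.
That leaves (1). Evaluating it on every row reproduces the table of F exactly.

1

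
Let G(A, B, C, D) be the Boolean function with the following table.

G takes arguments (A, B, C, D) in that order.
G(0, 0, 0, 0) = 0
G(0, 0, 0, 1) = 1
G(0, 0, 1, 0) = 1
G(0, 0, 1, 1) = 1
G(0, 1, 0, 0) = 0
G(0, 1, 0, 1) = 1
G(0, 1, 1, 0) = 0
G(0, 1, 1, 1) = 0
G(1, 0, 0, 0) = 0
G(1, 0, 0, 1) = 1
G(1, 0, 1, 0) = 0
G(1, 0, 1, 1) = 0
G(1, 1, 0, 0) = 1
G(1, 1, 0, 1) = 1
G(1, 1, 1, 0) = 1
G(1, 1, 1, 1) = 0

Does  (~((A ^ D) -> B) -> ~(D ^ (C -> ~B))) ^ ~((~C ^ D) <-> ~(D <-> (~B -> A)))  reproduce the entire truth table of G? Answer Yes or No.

No

Check the formula against G row by row:
  A=0, B=0, C=0, D=0: formula gives 0, G = 0 ✓
  A=0, B=0, C=0, D=1: formula gives 0, but G = 1 ✗
Row (0,0,0,1) is a counterexample, so the formula is not equivalent to G.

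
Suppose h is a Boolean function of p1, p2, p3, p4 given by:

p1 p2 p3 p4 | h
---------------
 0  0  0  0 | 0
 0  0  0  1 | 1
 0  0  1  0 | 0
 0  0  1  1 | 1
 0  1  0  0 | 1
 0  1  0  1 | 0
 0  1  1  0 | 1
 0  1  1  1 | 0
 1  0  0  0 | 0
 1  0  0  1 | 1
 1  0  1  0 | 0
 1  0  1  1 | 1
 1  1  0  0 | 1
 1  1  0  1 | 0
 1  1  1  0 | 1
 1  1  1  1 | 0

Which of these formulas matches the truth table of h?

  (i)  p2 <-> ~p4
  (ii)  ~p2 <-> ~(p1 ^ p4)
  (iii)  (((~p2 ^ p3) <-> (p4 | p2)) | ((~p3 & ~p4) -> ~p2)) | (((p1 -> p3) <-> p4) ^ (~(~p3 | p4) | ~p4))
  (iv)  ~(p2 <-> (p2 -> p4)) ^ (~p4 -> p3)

i

(ii) disagrees with h on (0,0,0,0) (formula → 1, table → 0); rule it out.
(iii) disagrees with h on (0,0,0,0) (formula → 1, table → 0); rule it out.
(iv) disagrees with h on (0,0,0,0) (formula → 1, table → 0); rule it out.
Only (i) survives; checking it on all 16 rows confirms it matches h.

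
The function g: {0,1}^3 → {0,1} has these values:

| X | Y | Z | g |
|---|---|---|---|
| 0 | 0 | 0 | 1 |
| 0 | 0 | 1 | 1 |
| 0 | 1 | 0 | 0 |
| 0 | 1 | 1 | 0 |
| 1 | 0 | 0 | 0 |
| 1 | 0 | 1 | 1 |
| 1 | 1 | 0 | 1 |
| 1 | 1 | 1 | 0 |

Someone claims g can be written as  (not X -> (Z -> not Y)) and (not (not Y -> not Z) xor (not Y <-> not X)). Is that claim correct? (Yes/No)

No

Evaluate (not X -> (Z -> not Y)) and (not (not Y -> not Z) xor (not Y <-> not X)) on each row and compare to g:
  X=0, Y=0, Z=0: formula gives 1, g = 1 ✓
  X=0, Y=0, Z=1: formula gives 0, but g = 1 ✗
Row (0,0,1) is a counterexample, so the formula is not equivalent to g.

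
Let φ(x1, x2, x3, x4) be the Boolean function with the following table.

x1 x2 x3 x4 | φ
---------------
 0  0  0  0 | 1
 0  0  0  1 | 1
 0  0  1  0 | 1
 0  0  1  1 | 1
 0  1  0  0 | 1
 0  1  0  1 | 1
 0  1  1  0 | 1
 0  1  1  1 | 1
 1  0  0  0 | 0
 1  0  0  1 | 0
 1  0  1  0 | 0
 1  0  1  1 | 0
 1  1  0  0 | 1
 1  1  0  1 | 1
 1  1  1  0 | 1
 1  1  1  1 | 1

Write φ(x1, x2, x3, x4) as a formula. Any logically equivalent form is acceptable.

φ is 0 on only 4 rows — (1,0,0,0), (1,0,0,1), (1,0,1,0), (1,0,1,1). Writing each as a minterm (x1·¬x2·¬x3·¬x4, x1·¬x2·¬x3·x4, x1·¬x2·x3·¬x4, x1·¬x2·x3·x4) and OR-ing them characterizes exactly where φ=0, so φ is the negation of that disjunction.

φ(x1, x2, x3, x4) = ((((((x1 · x2') · x3') · x4') + (((x1 · x2') · x3') · x4)) + (((x1 · x2') · x3) · x4')) + (((x1 · x2') · x3) · x4))'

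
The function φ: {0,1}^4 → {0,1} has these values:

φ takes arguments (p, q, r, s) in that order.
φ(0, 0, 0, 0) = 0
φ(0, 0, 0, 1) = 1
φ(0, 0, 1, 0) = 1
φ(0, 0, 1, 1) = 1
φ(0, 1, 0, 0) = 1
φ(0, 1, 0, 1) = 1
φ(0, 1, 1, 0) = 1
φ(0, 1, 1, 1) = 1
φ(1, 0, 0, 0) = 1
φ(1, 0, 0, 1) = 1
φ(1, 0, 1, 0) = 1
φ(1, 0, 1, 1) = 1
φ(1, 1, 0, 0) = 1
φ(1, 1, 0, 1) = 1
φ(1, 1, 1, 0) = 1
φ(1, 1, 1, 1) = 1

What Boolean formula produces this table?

The output is 1 whenever at least one input is 1 — the OR of all inputs.

φ(p, q, r, s) = ((p OR q) OR r) OR s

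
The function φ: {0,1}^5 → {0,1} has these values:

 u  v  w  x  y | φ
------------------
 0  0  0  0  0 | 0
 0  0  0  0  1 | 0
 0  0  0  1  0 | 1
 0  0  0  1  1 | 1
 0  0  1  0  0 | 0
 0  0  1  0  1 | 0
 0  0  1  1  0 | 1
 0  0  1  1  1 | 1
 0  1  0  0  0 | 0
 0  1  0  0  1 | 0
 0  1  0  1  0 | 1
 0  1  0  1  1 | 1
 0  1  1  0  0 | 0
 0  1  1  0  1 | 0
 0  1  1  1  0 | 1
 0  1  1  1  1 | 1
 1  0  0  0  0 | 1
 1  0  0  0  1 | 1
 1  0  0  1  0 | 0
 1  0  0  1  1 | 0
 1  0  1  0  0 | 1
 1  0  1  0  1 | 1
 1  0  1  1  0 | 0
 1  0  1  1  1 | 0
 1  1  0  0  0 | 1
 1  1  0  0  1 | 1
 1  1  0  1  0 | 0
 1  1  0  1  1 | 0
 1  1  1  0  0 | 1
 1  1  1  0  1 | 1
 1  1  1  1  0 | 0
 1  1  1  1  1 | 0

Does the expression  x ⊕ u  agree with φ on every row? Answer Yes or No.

Check the formula against φ row by row:
  u=0, v=0, w=0, x=0, y=0: formula gives 0, φ = 0 ✓
  u=0, v=0, w=0, x=0, y=1: formula gives 0, φ = 0 ✓
  u=0, v=0, w=0, x=1, y=0: formula gives 1, φ = 1 ✓
  u=0, v=0, w=0, x=1, y=1: formula gives 1, φ = 1 ✓
  … (the remaining 28 rows also agree.)
All 32 rows match — the expression computes φ exactly.

Yes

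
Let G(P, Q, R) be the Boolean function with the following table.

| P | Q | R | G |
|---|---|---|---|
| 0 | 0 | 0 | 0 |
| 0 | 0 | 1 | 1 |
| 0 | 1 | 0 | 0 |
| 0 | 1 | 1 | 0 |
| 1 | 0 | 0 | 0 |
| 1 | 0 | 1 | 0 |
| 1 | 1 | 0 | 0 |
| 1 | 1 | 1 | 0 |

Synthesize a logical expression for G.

G(P, Q, R) = (NOT P AND NOT Q) AND R

Only row (0,0,1) gives 1. That row's minterm ¬P·¬Q·R is G directly.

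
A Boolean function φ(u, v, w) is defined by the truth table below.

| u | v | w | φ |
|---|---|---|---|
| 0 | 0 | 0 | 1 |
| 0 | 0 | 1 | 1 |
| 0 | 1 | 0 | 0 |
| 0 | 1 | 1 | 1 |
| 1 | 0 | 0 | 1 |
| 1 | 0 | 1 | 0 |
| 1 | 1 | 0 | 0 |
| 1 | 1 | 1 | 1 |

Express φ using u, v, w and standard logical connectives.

The 0-rows are (0,1,0), (1,0,1), (1,1,0). Take each as a conjunction (¬u·v·¬w, u·¬v·w, u·v·¬w), form their disjunction, and complement — that gives a formula that is 1 everywhere φ is.

φ(u, v, w) = NOT ((((NOT u AND v) AND NOT w) OR ((u AND NOT v) AND w)) OR ((u AND v) AND NOT w))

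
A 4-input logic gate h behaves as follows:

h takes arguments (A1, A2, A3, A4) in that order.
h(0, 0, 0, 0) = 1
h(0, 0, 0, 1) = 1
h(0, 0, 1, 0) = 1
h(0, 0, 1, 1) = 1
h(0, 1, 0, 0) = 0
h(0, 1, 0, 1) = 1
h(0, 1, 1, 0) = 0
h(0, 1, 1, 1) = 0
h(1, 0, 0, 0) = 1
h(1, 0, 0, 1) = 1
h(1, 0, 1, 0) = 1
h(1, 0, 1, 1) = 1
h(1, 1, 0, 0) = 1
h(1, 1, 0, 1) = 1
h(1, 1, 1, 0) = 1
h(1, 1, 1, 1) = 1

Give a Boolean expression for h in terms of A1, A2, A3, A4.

h(A1, A2, A3, A4) = not (((((not A1 and A2) and not A3) and not A4) or (((not A1 and A2) and A3) and not A4)) or (((not A1 and A2) and A3) and A4))

h is 0 on only 3 rows — (0,1,0,0), (0,1,1,0), (0,1,1,1). Writing each as a minterm (¬A1·A2·¬A3·¬A4, ¬A1·A2·A3·¬A4, ¬A1·A2·A3·A4) and OR-ing them characterizes exactly where h=0, so h is the negation of that disjunction.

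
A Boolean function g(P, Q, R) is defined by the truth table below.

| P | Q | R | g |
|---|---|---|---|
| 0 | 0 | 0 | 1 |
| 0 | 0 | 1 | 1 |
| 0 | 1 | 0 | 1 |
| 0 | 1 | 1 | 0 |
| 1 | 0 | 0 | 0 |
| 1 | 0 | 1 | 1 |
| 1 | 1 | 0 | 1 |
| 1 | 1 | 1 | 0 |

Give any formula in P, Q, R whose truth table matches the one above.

The 0-rows are (0,1,1), (1,0,0), (1,1,1). Take each as a conjunction (¬P·Q·R, P·¬Q·¬R, P·Q·R), form their disjunction, and complement — that gives a formula that is 1 everywhere g is.

g(P, Q, R) = ¬((((¬P ∧ Q) ∧ R) ∨ ((P ∧ ¬Q) ∧ ¬R)) ∨ ((P ∧ Q) ∧ R))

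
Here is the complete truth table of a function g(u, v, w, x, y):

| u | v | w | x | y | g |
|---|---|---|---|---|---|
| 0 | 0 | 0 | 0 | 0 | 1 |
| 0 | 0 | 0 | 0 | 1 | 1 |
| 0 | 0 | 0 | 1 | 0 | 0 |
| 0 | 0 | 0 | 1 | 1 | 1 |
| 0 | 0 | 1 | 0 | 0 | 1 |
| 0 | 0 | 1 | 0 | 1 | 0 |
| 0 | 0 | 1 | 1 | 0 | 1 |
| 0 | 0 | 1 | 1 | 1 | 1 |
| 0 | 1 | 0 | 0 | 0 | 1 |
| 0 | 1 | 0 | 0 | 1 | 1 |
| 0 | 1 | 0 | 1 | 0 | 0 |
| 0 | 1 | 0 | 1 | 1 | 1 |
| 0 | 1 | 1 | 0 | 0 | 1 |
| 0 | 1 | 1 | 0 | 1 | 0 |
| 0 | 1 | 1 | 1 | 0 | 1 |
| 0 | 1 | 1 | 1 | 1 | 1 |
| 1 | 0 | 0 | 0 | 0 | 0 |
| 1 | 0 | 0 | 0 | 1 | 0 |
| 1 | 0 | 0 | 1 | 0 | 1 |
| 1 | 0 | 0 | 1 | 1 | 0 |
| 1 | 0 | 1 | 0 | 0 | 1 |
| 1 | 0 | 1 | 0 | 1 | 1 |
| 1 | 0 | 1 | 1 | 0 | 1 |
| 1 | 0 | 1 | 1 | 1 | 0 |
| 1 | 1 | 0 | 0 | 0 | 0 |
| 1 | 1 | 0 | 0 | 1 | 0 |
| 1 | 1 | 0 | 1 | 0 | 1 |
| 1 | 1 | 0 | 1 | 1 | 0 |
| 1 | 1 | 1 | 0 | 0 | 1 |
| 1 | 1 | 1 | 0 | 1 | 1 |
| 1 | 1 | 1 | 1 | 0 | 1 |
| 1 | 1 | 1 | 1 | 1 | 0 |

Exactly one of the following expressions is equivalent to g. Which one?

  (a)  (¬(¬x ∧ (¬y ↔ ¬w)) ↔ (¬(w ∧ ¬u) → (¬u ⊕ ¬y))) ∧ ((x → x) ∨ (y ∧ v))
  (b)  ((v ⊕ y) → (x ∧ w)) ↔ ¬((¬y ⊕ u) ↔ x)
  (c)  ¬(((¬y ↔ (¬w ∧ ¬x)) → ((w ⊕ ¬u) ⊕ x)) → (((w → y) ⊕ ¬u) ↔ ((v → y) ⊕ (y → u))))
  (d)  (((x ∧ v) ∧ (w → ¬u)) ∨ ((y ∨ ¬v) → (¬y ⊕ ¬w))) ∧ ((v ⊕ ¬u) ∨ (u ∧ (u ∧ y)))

(b): at (0,0,0,1,1) it gives 0, but g = 1 — eliminated.
(c): at (0,0,0,0,0) it gives 0, but g = 1 — eliminated.
(d): at (0,0,0,0,0) it gives 0, but g = 1 — eliminated.
(a) is the remaining candidate, and it agrees with g on all 32 inputs.

a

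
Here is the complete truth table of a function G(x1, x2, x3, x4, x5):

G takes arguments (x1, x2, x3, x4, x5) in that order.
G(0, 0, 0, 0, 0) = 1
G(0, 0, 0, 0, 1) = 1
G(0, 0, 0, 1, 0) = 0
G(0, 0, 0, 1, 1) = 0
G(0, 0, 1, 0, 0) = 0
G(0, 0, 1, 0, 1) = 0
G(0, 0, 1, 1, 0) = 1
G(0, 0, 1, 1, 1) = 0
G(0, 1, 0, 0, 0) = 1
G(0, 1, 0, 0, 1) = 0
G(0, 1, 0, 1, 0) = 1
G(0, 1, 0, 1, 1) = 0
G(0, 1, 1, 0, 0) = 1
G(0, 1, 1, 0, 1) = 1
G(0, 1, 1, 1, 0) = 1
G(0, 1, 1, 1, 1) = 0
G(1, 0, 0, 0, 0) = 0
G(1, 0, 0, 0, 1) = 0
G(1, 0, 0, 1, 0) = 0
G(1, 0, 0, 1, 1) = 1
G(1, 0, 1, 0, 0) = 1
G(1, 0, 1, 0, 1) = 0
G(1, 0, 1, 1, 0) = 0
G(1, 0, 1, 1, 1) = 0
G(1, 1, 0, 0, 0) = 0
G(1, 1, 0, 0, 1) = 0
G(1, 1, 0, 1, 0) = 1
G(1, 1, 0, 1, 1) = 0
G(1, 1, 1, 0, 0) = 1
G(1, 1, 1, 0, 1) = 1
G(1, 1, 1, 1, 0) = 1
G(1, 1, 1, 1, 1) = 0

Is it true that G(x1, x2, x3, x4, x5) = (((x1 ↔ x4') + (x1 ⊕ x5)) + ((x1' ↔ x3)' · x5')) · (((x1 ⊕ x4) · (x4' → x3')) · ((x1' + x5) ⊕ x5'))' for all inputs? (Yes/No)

No

Test each input against both G and the formula:
  x1=0, x2=0, x3=0, x4=0, x5=0: formula gives 1, G = 1 ✓
  x1=0, x2=0, x3=0, x4=0, x5=1: formula gives 1, G = 1 ✓
  x1=0, x2=0, x3=0, x4=1, x5=0: formula gives 1, but G = 0 ✗
A single disagreement suffices: at (0,0,0,1,0) they differ, so the formula does not compute G.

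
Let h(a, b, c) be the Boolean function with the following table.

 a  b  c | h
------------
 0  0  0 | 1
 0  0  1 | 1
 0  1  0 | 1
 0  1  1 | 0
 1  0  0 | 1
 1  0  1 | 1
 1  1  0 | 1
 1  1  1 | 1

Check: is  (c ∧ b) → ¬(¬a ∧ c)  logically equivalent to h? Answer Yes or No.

Yes

Test each input against both h and the formula:
  a=0, b=0, c=0: formula gives 1, h = 1 ✓
  a=0, b=0, c=1: formula gives 1, h = 1 ✓
  a=0, b=1, c=0: formula gives 1, h = 1 ✓
  a=0, b=1, c=1: formula gives 0, h = 0 ✓
  a=1, b=0, c=0: formula gives 1, h = 1 ✓
  …and likewise for the remaining 3 rows.
All 8 rows match — the expression computes h exactly.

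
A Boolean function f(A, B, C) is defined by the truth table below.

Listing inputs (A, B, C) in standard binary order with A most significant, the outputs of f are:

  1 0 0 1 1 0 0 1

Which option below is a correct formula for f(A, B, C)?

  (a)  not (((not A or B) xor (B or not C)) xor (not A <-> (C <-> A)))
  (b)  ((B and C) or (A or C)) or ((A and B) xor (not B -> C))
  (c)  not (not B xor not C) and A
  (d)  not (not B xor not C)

d

(a) fails at (0,0,0): the formula yields 0, f is 1.
(b) fails at (0,0,0): the formula yields 0, f is 1.
(c) fails at (0,0,0): the formula yields 0, f is 1.
Only (d) survives; checking it on all 8 rows confirms it matches f.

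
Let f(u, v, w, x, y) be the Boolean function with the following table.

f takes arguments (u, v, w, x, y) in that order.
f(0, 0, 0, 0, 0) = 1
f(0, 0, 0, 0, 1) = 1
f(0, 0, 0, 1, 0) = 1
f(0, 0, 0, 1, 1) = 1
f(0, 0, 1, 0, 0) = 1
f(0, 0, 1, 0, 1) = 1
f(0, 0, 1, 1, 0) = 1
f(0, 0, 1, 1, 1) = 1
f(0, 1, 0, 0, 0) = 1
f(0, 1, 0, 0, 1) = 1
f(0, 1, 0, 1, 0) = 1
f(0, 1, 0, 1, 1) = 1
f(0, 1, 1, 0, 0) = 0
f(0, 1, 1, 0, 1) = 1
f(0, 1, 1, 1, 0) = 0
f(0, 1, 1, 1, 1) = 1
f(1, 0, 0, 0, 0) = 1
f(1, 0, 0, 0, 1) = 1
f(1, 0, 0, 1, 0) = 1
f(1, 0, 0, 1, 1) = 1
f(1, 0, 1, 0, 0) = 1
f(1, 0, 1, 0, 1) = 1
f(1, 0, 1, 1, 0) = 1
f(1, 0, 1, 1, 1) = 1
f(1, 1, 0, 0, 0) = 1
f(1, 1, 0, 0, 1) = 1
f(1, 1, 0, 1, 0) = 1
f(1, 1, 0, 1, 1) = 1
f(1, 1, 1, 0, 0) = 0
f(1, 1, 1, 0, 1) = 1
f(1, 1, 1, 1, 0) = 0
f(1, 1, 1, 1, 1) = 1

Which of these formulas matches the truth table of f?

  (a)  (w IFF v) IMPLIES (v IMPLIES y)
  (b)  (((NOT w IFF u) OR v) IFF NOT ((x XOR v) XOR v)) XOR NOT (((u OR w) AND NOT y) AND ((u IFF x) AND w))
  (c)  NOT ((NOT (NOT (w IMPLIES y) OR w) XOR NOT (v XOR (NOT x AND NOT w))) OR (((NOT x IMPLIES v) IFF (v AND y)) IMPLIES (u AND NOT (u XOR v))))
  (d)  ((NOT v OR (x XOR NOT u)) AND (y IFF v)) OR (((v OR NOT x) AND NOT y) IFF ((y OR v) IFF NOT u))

a

(b): at (0,0,0,1,0) it gives 0, but f = 1 — eliminated.
(c): at (0,0,0,0,0) it gives 0, but f = 1 — eliminated.
(d): at (0,0,0,0,1) it gives 0, but f = 1 — eliminated.
(a) is the remaining candidate, and it agrees with f on all 32 inputs.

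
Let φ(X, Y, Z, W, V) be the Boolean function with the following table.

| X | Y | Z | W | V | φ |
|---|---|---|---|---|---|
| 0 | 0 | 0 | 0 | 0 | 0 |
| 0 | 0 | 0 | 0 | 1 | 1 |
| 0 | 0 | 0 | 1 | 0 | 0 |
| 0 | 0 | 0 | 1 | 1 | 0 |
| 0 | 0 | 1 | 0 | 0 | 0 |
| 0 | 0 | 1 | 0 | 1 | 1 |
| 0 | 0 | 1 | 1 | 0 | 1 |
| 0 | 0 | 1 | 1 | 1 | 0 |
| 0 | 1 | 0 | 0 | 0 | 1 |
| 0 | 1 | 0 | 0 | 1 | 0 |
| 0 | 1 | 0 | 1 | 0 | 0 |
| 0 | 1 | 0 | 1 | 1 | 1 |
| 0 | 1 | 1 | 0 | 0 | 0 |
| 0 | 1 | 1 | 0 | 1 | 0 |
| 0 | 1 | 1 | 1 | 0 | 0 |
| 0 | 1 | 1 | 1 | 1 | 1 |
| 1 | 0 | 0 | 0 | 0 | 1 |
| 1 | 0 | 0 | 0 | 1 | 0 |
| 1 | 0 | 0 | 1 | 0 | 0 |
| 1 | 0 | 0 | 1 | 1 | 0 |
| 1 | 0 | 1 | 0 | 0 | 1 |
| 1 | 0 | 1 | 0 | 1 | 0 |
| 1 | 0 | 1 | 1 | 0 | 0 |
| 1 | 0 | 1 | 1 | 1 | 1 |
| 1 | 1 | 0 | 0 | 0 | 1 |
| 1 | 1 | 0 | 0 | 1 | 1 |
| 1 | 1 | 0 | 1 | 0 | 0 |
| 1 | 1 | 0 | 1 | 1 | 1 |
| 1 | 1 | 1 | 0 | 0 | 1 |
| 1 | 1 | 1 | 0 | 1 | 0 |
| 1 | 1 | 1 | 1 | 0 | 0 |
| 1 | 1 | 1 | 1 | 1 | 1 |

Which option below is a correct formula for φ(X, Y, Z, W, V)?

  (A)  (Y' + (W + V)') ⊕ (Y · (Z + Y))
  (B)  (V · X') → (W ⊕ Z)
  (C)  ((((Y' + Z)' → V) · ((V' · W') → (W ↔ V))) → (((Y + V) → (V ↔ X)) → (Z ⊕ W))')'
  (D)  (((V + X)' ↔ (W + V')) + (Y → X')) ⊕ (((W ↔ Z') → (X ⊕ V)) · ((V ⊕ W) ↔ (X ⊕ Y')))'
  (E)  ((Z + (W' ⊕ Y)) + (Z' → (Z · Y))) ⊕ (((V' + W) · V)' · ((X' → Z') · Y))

D

(A) disagrees with φ on (0,0,0,0,0) (formula → 1, table → 0); rule it out.
(B) disagrees with φ on (0,0,0,0,0) (formula → 1, table → 0); rule it out.
(C) disagrees with φ on (0,0,0,1,0) (formula → 1, table → 0); rule it out.
(E) disagrees with φ on (0,0,0,0,0) (formula → 1, table → 0); rule it out.
That leaves (D). Evaluating it on every row reproduces the table of φ exactly.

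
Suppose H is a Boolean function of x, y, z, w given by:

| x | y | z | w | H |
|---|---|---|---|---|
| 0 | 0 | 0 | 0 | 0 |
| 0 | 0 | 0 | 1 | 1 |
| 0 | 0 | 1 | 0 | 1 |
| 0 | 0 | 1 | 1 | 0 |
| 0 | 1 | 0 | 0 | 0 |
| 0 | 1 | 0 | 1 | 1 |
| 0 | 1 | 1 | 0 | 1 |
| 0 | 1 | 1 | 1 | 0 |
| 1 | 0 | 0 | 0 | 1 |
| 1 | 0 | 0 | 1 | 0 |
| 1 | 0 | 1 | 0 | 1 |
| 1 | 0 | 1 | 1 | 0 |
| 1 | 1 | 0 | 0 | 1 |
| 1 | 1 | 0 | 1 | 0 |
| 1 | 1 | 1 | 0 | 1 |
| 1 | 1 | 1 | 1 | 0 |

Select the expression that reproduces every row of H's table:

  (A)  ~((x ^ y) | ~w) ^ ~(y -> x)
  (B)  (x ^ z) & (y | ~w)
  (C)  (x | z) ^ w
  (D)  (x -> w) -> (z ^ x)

(A): at (0,0,1,0) it gives 0, but H = 1 — eliminated.
(B): at (0,0,0,1) it gives 0, but H = 1 — eliminated.
(D): at (0,0,0,1) it gives 0, but H = 1 — eliminated.
That leaves (C). Evaluating it on every row reproduces the table of H exactly.

C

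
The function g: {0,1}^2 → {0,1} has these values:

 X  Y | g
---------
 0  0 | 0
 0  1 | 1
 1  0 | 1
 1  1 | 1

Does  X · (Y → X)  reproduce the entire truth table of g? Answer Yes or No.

No

Test each input against both g and the formula:
  X=0, Y=0: formula gives 0, g = 0 ✓
  X=0, Y=1: formula gives 0, but g = 1 ✗
Row (0,1) is a counterexample, so the formula is not equivalent to g.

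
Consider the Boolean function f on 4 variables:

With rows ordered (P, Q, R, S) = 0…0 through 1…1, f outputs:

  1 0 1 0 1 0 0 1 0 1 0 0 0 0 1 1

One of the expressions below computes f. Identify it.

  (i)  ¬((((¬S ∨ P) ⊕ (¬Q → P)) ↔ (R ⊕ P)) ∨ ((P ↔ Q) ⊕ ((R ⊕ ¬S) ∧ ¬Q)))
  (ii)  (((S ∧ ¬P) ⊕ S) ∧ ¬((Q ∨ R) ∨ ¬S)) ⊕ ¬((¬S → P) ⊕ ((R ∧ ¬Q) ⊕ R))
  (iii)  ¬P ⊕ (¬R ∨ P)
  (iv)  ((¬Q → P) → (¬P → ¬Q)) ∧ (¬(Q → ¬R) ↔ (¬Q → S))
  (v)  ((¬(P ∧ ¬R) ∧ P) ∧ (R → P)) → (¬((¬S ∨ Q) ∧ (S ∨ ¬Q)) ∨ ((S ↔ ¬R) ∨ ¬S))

ii

(i) fails at (0,0,1,0): the formula yields 0, f is 1.
(iii) fails at (0,0,0,0): the formula yields 0, f is 1.
(iv) fails at (0,1,0,0): the formula yields 0, f is 1.
(v) fails at (0,0,0,1): the formula yields 1, f is 0.
That leaves (ii). Evaluating it on every row reproduces the table of f exactly.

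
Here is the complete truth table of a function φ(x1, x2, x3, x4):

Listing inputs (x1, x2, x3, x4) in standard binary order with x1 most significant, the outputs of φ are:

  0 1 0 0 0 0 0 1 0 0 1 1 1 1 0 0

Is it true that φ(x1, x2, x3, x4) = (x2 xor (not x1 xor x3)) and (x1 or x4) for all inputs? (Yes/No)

Yes

Test each input against both φ and the formula:
  x1=0, x2=0, x3=0, x4=0: formula gives 0, φ = 0 ✓
  x1=0, x2=0, x3=0, x4=1: formula gives 1, φ = 1 ✓
  x1=0, x2=0, x3=1, x4=0: formula gives 0, φ = 0 ✓
  x1=0, x2=0, x3=1, x4=1: formula gives 0, φ = 0 ✓
  … (the remaining 12 rows also agree.)
No disagreement on any input; they are logically equivalent.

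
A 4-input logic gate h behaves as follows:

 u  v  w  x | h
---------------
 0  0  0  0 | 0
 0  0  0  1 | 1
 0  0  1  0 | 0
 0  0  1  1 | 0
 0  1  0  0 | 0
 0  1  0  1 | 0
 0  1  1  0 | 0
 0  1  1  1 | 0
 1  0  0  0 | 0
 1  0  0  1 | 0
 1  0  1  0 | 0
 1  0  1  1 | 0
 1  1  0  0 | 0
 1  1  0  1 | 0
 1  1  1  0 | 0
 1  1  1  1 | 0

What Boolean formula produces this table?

h(u, v, w, x) = ((~u & ~v) & ~w) & x

Only row (0,0,0,1) gives 1. That row's minterm ¬u·¬v·¬w·x is h directly.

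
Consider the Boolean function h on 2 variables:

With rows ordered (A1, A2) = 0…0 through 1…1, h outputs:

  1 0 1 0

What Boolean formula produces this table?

h(A1, A2) = ¬A2

The output is the negation of A2.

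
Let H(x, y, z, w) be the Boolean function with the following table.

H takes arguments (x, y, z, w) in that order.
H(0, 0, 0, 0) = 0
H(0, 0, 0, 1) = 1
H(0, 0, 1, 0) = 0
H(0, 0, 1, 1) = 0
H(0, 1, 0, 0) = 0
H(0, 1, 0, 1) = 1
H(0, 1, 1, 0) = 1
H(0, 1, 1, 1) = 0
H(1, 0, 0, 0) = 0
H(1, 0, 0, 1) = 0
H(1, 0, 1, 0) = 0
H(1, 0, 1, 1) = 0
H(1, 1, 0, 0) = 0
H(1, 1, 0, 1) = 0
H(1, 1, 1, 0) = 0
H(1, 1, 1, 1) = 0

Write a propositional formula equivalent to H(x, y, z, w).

The 1-rows are (0,0,0,1), (0,1,0,1), (0,1,1,0). Each contributes one minterm — ¬x·¬y·¬z·w; ¬x·y·¬z·w; ¬x·y·z·¬w — and their disjunction is a sum-of-products form of H.

H(x, y, z, w) = ((((x' · y') · z') · w) + (((x' · y) · z') · w)) + (((x' · y) · z) · w')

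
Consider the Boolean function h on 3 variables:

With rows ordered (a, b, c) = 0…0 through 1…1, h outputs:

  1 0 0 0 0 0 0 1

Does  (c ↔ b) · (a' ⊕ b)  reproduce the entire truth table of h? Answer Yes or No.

Check the formula against h row by row:
  a=0, b=0, c=0: formula gives 1, h = 1 ✓
  a=0, b=0, c=1: formula gives 0, h = 0 ✓
  a=0, b=1, c=0: formula gives 0, h = 0 ✓
  a=0, b=1, c=1: formula gives 0, h = 0 ✓
  a=1, b=0, c=0: formula gives 0, h = 0 ✓
  …and likewise for the remaining 3 rows.
No disagreement on any input; they are logically equivalent.

Yes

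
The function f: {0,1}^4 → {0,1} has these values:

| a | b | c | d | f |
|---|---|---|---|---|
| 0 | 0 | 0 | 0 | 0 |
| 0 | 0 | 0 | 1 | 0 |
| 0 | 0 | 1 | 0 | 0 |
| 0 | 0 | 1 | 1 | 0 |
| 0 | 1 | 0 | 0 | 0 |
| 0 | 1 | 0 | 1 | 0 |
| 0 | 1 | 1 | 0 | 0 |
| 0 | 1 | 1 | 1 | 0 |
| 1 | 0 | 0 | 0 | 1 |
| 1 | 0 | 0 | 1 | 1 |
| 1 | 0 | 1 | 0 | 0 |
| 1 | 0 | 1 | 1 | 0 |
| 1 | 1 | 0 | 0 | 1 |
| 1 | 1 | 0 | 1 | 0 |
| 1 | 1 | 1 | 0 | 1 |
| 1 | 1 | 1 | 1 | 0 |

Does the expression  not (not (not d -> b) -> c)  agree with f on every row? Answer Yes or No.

No

Check the formula against f row by row:
  a=0, b=0, c=0, d=0: formula gives 1, but f = 0 ✗
Row (0,0,0,0) is a counterexample, so the formula is not equivalent to f.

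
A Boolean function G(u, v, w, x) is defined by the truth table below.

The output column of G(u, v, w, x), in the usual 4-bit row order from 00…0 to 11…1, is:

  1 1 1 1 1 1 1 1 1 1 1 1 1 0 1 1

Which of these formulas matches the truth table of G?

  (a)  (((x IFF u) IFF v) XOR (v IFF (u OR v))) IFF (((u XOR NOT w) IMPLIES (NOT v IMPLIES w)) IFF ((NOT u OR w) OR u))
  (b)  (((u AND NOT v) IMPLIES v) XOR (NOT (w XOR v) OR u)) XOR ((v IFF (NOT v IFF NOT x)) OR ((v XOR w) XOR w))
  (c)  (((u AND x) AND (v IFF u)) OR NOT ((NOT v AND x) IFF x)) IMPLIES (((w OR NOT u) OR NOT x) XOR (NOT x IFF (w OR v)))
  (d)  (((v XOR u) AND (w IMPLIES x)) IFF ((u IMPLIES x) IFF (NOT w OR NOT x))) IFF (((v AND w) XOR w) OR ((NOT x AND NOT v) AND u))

(a) disagrees with G on (0,0,0,0) (formula → 0, table → 1); rule it out.
(b) disagrees with G on (0,0,0,0) (formula → 0, table → 1); rule it out.
(d) disagrees with G on (0,0,1,0) (formula → 0, table → 1); rule it out.
(c) is the remaining candidate, and it agrees with G on all 16 inputs.

c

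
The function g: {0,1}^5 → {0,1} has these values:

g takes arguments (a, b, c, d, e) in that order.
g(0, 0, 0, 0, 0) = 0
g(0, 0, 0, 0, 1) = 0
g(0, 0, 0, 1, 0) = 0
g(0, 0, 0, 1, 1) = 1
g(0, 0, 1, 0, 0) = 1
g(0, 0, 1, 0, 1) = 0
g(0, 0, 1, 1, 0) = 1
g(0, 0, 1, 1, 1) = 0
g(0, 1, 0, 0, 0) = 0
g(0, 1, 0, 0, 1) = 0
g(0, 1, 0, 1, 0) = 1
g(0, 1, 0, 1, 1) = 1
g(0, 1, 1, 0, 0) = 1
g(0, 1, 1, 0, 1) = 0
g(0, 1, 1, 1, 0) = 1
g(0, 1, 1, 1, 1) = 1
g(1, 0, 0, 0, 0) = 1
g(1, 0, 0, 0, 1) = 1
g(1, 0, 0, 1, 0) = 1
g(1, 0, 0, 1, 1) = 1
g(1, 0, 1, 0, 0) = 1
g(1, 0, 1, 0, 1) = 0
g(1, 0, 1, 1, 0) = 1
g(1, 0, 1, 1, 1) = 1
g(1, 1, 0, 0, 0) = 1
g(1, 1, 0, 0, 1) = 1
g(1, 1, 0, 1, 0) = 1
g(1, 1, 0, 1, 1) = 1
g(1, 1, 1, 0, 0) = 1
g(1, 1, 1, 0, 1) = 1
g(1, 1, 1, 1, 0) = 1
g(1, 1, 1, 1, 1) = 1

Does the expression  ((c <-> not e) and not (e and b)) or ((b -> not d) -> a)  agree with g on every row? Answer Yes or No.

No

Test each input against both g and the formula:
  a=0, b=0, c=0, d=0, e=0: formula gives 0, g = 0 ✓
  a=0, b=0, c=0, d=0, e=1: formula gives 1, but g = 0 ✗
A single disagreement suffices: at (0,0,0,0,1) they differ, so the formula does not compute g.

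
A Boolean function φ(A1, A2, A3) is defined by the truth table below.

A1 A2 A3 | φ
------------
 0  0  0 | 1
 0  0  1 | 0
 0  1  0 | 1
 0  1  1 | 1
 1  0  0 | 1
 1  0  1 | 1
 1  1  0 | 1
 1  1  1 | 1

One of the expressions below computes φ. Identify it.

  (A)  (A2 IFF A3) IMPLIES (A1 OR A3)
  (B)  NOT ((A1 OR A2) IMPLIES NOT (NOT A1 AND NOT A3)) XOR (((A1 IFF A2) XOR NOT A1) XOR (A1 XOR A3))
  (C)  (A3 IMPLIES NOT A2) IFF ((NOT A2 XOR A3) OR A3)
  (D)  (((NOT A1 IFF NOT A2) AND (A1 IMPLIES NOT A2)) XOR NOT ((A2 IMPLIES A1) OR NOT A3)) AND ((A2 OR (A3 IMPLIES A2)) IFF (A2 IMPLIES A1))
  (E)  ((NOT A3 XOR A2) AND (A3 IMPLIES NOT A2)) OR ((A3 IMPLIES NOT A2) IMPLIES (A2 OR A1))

(A): at (0,0,0) it gives 0, but φ = 1 — eliminated.
(B): at (0,0,0) it gives 0, but φ = 1 — eliminated.
(C): at (0,0,1) it gives 1, but φ = 0 — eliminated.
(D): at (0,1,0) it gives 0, but φ = 1 — eliminated.
Only (E) survives; checking it on all 8 rows confirms it matches φ.

E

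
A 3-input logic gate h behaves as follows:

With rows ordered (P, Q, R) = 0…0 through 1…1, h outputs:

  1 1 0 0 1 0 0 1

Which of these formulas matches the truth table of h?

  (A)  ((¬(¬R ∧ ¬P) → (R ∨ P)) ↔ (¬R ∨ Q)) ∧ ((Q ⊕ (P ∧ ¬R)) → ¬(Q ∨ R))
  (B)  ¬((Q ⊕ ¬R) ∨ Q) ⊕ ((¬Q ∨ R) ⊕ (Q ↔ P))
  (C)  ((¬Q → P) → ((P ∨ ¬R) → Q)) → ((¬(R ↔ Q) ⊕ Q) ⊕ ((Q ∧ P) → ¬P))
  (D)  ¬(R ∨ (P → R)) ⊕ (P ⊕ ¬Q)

(A) disagrees with h on (0,0,1) (formula → 0, table → 1); rule it out.
(B) disagrees with h on (0,0,0) (formula → 0, table → 1); rule it out.
(C) disagrees with h on (0,0,1) (formula → 0, table → 1); rule it out.
That leaves (D). Evaluating it on every row reproduces the table of h exactly.

D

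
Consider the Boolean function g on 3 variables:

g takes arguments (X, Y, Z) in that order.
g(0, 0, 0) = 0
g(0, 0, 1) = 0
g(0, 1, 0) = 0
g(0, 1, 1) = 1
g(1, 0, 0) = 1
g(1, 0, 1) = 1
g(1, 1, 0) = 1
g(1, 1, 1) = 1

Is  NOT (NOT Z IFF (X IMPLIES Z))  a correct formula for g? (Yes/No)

Evaluate NOT (NOT Z IFF (X IMPLIES Z)) on each row and compare to g:
  X=0, Y=0, Z=0: formula gives 0, g = 0 ✓
  X=0, Y=0, Z=1: formula gives 1, but g = 0 ✗
A single disagreement suffices: at (0,0,1) they differ, so the formula does not compute g.

No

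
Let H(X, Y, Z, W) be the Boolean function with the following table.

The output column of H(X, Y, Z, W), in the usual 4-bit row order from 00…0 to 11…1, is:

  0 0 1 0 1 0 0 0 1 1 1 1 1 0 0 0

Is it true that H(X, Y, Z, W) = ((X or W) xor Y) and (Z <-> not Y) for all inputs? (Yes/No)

No

Check the formula against H row by row:
  X=0, Y=0, Z=0, W=0: formula gives 0, H = 0 ✓
  X=0, Y=0, Z=0, W=1: formula gives 0, H = 0 ✓
  X=0, Y=0, Z=1, W=0: formula gives 0, but H = 1 ✗
Row (0,0,1,0) is a counterexample, so the formula is not equivalent to H.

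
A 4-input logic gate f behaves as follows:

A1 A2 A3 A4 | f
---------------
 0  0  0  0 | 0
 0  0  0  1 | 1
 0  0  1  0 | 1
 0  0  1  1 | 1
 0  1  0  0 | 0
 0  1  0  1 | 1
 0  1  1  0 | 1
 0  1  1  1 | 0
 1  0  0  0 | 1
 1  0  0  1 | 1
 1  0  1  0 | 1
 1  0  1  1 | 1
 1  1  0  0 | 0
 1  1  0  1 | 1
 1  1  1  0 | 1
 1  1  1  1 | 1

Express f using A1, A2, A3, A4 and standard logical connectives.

f(A1, A2, A3, A4) = ¬((((((¬A1 ∧ ¬A2) ∧ ¬A3) ∧ ¬A4) ∨ (((¬A1 ∧ A2) ∧ ¬A3) ∧ ¬A4)) ∨ (((¬A1 ∧ A2) ∧ A3) ∧ A4)) ∨ (((A1 ∧ A2) ∧ ¬A3) ∧ ¬A4))

The 0-rows are (0,0,0,0), (0,1,0,0), (0,1,1,1), (1,1,0,0). Take each as a conjunction (¬A1·¬A2·¬A3·¬A4, ¬A1·A2·¬A3·¬A4, ¬A1·A2·A3·A4, A1·A2·¬A3·¬A4), form their disjunction, and complement — that gives a formula that is 1 everywhere f is.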